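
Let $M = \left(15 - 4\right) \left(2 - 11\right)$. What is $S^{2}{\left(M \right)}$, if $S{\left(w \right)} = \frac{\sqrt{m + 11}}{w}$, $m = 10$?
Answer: $\frac{7}{3267} \approx 0.0021426$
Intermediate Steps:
$M = -99$ ($M = \left(15 + \left(0 - 4\right)\right) \left(-9\right) = \left(15 - 4\right) \left(-9\right) = 11 \left(-9\right) = -99$)
$S{\left(w \right)} = \frac{\sqrt{21}}{w}$ ($S{\left(w \right)} = \frac{\sqrt{10 + 11}}{w} = \frac{\sqrt{21}}{w}$)
$S^{2}{\left(M \right)} = \left(\frac{\sqrt{21}}{-99}\right)^{2} = \left(\sqrt{21} \left(- \frac{1}{99}\right)\right)^{2} = \left(- \frac{\sqrt{21}}{99}\right)^{2} = \frac{7}{3267}$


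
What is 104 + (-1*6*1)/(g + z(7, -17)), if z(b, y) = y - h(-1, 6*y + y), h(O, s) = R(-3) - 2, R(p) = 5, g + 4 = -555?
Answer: 20074/193 ≈ 104.01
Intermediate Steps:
g = -559 (g = -4 - 555 = -559)
h(O, s) = 3 (h(O, s) = 5 - 2 = 3)
z(b, y) = -3 + y (z(b, y) = y - 1*3 = y - 3 = -3 + y)
104 + (-1*6*1)/(g + z(7, -17)) = 104 + (-1*6*1)/(-559 + (-3 - 17)) = 104 + (-6*1)/(-559 - 20) = 104 - 6/(-579) = 104 - 6*(-1/579) = 104 + 2/193 = 20074/193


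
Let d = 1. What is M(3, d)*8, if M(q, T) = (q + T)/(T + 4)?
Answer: 32/5 ≈ 6.4000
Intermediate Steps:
M(q, T) = (T + q)/(4 + T)
M(3, d)*8 = ((1 + 3)/(4 + 1))*8 = (4/5)*8 = 32/5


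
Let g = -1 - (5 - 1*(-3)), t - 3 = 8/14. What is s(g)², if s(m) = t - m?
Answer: 7744/49 ≈ 158.04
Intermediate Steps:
t = 25/7 (t = 3 + 8/14 = 3 + 8*(1/14) = 3 + 4/7 = 25/7 ≈ 3.5714)
g = -9 (g = -1 - (5 + 3) = -1 - 1*8 = -1 - 8 = -9)
s(m) = 25/7 - m
s(g)² = (25/7 - 1*(-9))² = (25/7 + 9)² = (88/7)² = 7744/49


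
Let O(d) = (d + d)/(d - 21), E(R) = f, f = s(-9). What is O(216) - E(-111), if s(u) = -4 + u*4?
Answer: 2744/65 ≈ 42.215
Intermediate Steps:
s(u) = -4 + 4*u
f = -40 (f = -4 + 4*(-9) = -4 - 36 = -40)
E(R) = -40
O(d) = 2*d/(-21 + d) (O(d) = (2*d)/(-21 + d) = 2*d/(-21 + d))
O(216) - E(-111) = 2*216/(-21 + 216) - 1*(-40) = 2*216/195 + 40 = 2*216*(1/195) + 40 = 144/65 + 40 = 2744/65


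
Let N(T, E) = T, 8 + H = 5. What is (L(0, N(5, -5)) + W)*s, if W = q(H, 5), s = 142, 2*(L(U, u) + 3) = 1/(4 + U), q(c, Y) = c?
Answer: -3337/4 ≈ -834.25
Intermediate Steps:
H = -3 (H = -8 + 5 = -3)
L(U, u) = -3 + 1/(2*(4 + U))
W = -3
(L(0, N(5, -5)) + W)*s = ((-23 - 6*0)/(2*(4 + 0)) - 3)*142 = ((½)*(-23 + 0)/4 - 3)*142 = ((½)*(¼)*(-23) - 3)*142 = (-23/8 - 3)*142 = -47/8*142 = -3337/4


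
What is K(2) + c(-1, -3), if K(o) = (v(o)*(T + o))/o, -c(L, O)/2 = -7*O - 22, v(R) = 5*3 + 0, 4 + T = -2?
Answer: -28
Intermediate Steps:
T = -6 (T = -4 - 2 = -6)
v(R) = 15 (v(R) = 15 + 0 = 15)
c(L, O) = 44 + 14*O (c(L, O) = -2*(-7*O - 22) = -2*(-22 - 7*O) = 44 + 14*O)
K(o) = (-90 + 15*o)/o (K(o) = (15*(-6 + o))/o = (-90 + 15*o)/o)
K(2) + c(-1, -3) = (15 - 90/2) + (44 + 14*(-3)) = (15 - 90*½) + (44 - 42) = (15 - 45) + 2 = -30 + 2 = -28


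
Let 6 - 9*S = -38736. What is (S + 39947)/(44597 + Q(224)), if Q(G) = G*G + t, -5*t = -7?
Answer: 94825/203088 ≈ 0.46692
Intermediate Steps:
t = 7/5 (t = -1/5*(-7) = 7/5 ≈ 1.4000)
Q(G) = 7/5 + G**2 (Q(G) = G*G + 7/5 = G**2 + 7/5 = 7/5 + G**2)
S = 12914/3 (S = 2/3 - 1/9*(-38736) = 2/3 + 4304 = 12914/3 ≈ 4304.7)
(S + 39947)/(44597 + Q(224)) = (12914/3 + 39947)/(44597 + (7/5 + 224**2)) = 132755/(3*(44597 + (7/5 + 50176))) = 132755/(3*(44597 + 250887/5)) = 132755/(3*(473872/5)) = (132755/3)*(5/473872) = 94825/203088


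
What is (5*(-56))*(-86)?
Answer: 24080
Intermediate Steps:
(5*(-56))*(-86) = -280*(-86) = 24080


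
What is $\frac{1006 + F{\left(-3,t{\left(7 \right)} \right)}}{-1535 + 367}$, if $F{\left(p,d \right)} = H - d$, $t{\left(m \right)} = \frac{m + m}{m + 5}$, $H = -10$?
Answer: $- \frac{5969}{7008} \approx -0.85174$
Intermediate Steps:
$t{\left(m \right)} = \frac{2 m}{5 + m}$
$F{\left(p,d \right)} = -10 - d$
$\frac{1006 + F{\left(-3,t{\left(7 \right)} \right)}}{-1535 + 367} = \frac{1006 - \left(10 + 2 \cdot 7 \frac{1}{5 + 7}\right)}{-1535 + 367} = \frac{1006 - \left(10 + 2 \cdot 7 \cdot \frac{1}{12}\right)}{-1168} = \left(1006 - \left(10 + 2 \cdot 7 \cdot \frac{1}{12}\right)\right) \left(- \frac{1}{1168}\right) = \left(1006 - \frac{67}{6}\right) \left(- \frac{1}{1168}\right) = \frac{5969}{6} \left(- \frac{1}{1168}\right) = - \frac{5969}{7008}$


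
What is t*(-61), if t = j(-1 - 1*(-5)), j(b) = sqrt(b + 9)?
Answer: -61*sqrt(13) ≈ -219.94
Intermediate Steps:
j(b) = sqrt(9 + b)
t = sqrt(13) (t = sqrt(9 + (-1 - 1*(-5))) = sqrt(9 + (-1 + 5)) = sqrt(9 + 4) = sqrt(13) ≈ 3.6056)
t*(-61) = sqrt(13)*(-61) = -61*sqrt(13)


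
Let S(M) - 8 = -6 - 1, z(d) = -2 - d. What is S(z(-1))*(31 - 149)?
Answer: -118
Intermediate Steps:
S(M) = 1 (S(M) = 8 + (-6 - 1) = 8 - 7 = 1)
S(z(-1))*(31 - 149) = 1*(31 - 149) = 1*(-118) = -118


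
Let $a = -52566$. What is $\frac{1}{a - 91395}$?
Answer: $- \frac{1}{143961} \approx -6.9463 \cdot 10^{-6}$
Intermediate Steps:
$\frac{1}{a - 91395} = \frac{1}{-52566 - 91395} = \frac{1}{-143961} = - \frac{1}{143961}$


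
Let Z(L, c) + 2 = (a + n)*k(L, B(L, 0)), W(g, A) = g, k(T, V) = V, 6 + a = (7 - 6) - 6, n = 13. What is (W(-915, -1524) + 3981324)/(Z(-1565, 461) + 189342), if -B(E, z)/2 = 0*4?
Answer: 3980409/189340 ≈ 21.023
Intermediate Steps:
B(E, z) = 0 (B(E, z) = -0*4 = -2*0 = 0)
a = -11 (a = -6 + ((7 - 6) - 6) = -6 + (1 - 6) = -6 - 5 = -11)
Z(L, c) = -2 (Z(L, c) = -2 + (-11 + 13)*0 = -2 + 2*0 = -2 + 0 = -2)
(W(-915, -1524) + 3981324)/(Z(-1565, 461) + 189342) = (-915 + 3981324)/(-2 + 189342) = 3980409/189340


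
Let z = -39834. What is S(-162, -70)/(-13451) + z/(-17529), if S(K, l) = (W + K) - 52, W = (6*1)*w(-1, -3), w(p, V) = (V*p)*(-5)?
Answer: 180378650/78594193 ≈ 2.2951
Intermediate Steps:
w(p, V) = -5*V*p
W = -90 (W = (6*1)*(-5*(-3)*(-1)) = 6*(-15) = -90)
S(K, l) = -142 + K (S(K, l) = (-90 + K) - 52 = -142 + K)
S(-162, -70)/(-13451) + z/(-17529) = (-142 - 162)/(-13451) - 39834/(-17529) = -304*(-1/13451) - 39834*(-1/17529) = 304/13451 + 13278/5843 = 180378650/78594193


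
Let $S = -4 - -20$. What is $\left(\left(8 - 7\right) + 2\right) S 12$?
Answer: $576$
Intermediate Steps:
$S = 16$ ($S = -4 + 20 = 16$)
$\left(\left(8 - 7\right) + 2\right) S 12 = \left(\left(8 - 7\right) + 2\right) 16 \cdot 12 = \left(1 + 2\right) 16 \cdot 12 = 3 \cdot 16 \cdot 12 = 48 \cdot 12 = 576$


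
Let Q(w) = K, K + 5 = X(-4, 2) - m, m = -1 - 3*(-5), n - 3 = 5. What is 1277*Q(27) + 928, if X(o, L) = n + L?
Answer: -10565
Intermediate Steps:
n = 8 (n = 3 + 5 = 8)
X(o, L) = 8 + L
m = 14 (m = -1 + 15 = 14)
K = -9 (K = -5 + ((8 + 2) - 1*14) = -5 + (10 - 14) = -5 - 4 = -9)
Q(w) = -9
1277*Q(27) + 928 = 1277*(-9) + 928 = -11493 + 928 = -10565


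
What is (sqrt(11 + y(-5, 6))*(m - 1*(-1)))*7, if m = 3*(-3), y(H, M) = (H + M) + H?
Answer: -56*sqrt(7) ≈ -148.16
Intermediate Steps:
y(H, M) = M + 2*H
m = -9
(sqrt(11 + y(-5, 6))*(m - 1*(-1)))*7 = (sqrt(11 + (6 + 2*(-5)))*(-9 - 1*(-1)))*7 = (sqrt(11 + (6 - 10))*(-9 + 1))*7 = (sqrt(11 - 4)*(-8))*7 = (sqrt(7)*(-8))*7 = -8*sqrt(7)*7 = -56*sqrt(7)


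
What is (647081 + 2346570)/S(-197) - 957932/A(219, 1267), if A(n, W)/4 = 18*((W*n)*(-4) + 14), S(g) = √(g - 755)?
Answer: 239483/19977804 - 2993651*I*√238/476 ≈ 0.011987 - 97025.0*I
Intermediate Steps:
S(g) = √(-755 + g)
A(n, W) = 1008 - 288*W*n (A(n, W) = 4*(18*((W*n)*(-4) + 14)) = 4*(18*(-4*W*n + 14)) = 4*(18*(14 - 4*W*n)) = 4*(252 - 72*W*n) = 1008 - 288*W*n)
(647081 + 2346570)/S(-197) - 957932/A(219, 1267) = (647081 + 2346570)/(√(-755 - 197)) - 957932/(1008 - 288*1267*219) = 2993651/(√(-952)) - 957932/(1008 - 79912224) = 2993651/((2*I*√238)) - 957932/(-79911216) = 2993651*(-I*√238/476) - 957932*(-1/79911216) = -2993651*I*√238/476 + 239483/19977804 = 239483/19977804 - 2993651*I*√238/476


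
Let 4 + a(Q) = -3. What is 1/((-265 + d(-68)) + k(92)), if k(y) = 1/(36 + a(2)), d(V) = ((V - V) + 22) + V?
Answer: -29/9018 ≈ -0.0032158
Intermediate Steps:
d(V) = 22 + V (d(V) = (0 + 22) + V = 22 + V)
a(Q) = -7 (a(Q) = -4 - 3 = -7)
k(y) = 1/29 (k(y) = 1/(36 - 7) = 1/29)
1/((-265 + d(-68)) + k(92)) = 1/((-265 + (22 - 68)) + 1/29) = 1/((-265 - 46) + 1/29) = 1/(-311 + 1/29) = 1/(-9018/29) = -29/9018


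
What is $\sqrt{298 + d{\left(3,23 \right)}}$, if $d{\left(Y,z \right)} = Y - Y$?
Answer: $\sqrt{298} \approx 17.263$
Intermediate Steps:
$d{\left(Y,z \right)} = 0$
$\sqrt{298 + d{\left(3,23 \right)}} = \sqrt{298 + 0} = \sqrt{298}$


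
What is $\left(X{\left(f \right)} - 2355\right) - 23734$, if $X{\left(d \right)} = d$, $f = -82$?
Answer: $-26171$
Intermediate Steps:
$\left(X{\left(f \right)} - 2355\right) - 23734 = \left(-82 - 2355\right) - 23734 = -2437 - 23734 = -26171$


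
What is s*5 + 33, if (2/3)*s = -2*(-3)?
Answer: 78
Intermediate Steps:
s = 9 (s = 3*(-2*(-3))/2 = (3/2)*6 = 9)
s*5 + 33 = 9*5 + 33 = 45 + 33 = 78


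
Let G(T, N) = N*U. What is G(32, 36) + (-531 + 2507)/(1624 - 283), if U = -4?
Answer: -191128/1341 ≈ -142.53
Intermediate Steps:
G(T, N) = -4*N (G(T, N) = N*(-4) = -4*N)
G(32, 36) + (-531 + 2507)/(1624 - 283) = -4*36 + (-531 + 2507)/(1624 - 283) = -144 + 1976/1341 = -191128/1341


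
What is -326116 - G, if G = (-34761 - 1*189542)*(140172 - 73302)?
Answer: 14998815494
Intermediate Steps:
G = -14999141610 (G = (-34761 - 189542)*66870 = -224303*66870 = -14999141610)
-326116 - G = -326116 - 1*(-14999141610) = -326116 + 14999141610 = 14998815494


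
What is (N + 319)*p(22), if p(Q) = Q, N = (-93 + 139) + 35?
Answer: 8800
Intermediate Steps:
N = 81 (N = 46 + 35 = 81)
(N + 319)*p(22) = (81 + 319)*22 = 400*22 = 8800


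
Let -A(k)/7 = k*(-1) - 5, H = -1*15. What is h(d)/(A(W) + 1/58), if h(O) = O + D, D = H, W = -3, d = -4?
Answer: -1102/813 ≈ -1.3555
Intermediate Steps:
H = -15
D = -15
A(k) = 35 + 7*k (A(k) = -7*(k*(-1) - 5) = -7*(-k - 5) = -7*(-5 - k) = 35 + 7*k)
h(O) = -15 + O (h(O) = O - 15 = -15 + O)
h(d)/(A(W) + 1/58) = (-15 - 4)/((35 + 7*(-3)) + 1/58) = -19/((35 - 21) + 1/58) = -19/(14 + 1/58) = -19/813/58 = -19*58/813 = -1102/813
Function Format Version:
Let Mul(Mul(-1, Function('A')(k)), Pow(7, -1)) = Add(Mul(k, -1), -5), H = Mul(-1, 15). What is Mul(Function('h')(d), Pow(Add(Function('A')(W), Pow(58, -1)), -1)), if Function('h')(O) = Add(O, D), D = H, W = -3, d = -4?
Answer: Rational(-1102, 813) ≈ -1.3555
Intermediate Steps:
H = -15
D = -15
Function('A')(k) = Add(35, Mul(7, k)) (Function('A')(k) = Mul(-7, Add(Mul(k, -1), -5)) = Mul(-7, Add(Mul(-1, k), -5)) = Mul(-7, Add(-5, Mul(-1, k))) = Add(35, Mul(7, k)))
Function('h')(O) = Add(-15, O) (Function('h')(O) = Add(O, -15) = Add(-15, O))
Mul(Function('h')(d), Pow(Add(Function('A')(W), Pow(58, -1)), -1)) = Mul(Add(-15, -4), Pow(Add(Add(35, Mul(7, -3)), Pow(58, -1)), -1)) = Mul(-19, Pow(Add(Add(35, -21), Rational(1, 58)), -1)) = Mul(-19, Pow(Add(14, Rational(1, 58)), -1)) = Mul(-19, Pow(Rational(813, 58), -1)) = Mul(-19, Rational(58, 813)) = Rational(-1102, 813)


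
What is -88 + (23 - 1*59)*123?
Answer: -4516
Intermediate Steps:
-88 + (23 - 1*59)*123 = -88 + (23 - 59)*123 = -88 - 36*123 = -88 - 4428 = -4516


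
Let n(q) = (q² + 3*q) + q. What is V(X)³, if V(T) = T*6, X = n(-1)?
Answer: -5832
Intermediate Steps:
n(q) = q² + 4*q
X = -3 (X = -(4 - 1) = -1*3 = -3)
V(T) = 6*T
V(X)³ = (6*(-3))³ = (-18)³ = -5832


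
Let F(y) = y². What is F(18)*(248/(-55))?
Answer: -80352/55 ≈ -1460.9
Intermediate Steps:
F(18)*(248/(-55)) = 18²*(248/(-55)) = 324*(248*(-1/55)) = 324*(-248/55) = -80352/55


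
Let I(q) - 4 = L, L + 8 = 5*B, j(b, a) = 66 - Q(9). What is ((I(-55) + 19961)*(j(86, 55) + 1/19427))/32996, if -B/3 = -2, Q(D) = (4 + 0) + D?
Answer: 5144813696/160253323 ≈ 32.104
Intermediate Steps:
Q(D) = 4 + D
B = 6 (B = -3*(-2) = 6)
j(b, a) = 53 (j(b, a) = 66 - (4 + 9) = 66 - 1*13 = 66 - 13 = 53)
L = 22 (L = -8 + 5*6 = -8 + 30 = 22)
I(q) = 26 (I(q) = 4 + 22 = 26)
((I(-55) + 19961)*(j(86, 55) + 1/19427))/32996 = ((26 + 19961)*(53 + 1/19427))/32996 = (19987*(53 + 1/19427))*(1/32996) = (19987*(1029632/19427))*(1/32996) = (20579254784/19427)*(1/32996) = 5144813696/160253323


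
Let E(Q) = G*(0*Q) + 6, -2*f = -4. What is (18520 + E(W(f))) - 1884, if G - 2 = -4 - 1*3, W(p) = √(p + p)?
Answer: 16642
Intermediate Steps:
f = 2 (f = -½*(-4) = 2)
W(p) = √2*√p (W(p) = √(2*p) = √2*√p)
G = -5 (G = 2 + (-4 - 1*3) = 2 + (-4 - 3) = 2 - 7 = -5)
E(Q) = 6 (E(Q) = -0*Q + 6 = -5*0 + 6 = 0 + 6 = 6)
(18520 + E(W(f))) - 1884 = (18520 + 6) - 1884 = 18526 - 1884 = 16642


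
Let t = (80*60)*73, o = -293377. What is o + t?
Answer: 57023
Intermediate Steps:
t = 350400 (t = 4800*73 = 350400)
o + t = -293377 + 350400 = 57023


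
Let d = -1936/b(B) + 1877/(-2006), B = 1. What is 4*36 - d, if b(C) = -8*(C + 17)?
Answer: 2373943/18054 ≈ 131.49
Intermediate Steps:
b(C) = -136 - 8*C (b(C) = -8*(17 + C) = -136 - 8*C)
d = 225833/18054 (d = -1936/(-136 - 8*1) + 1877/(-2006) = -1936/(-136 - 8) + 1877*(-1/2006) = -1936/(-144) - 1877/2006 = -1936*(-1/144) - 1877/2006 = 121/9 - 1877/2006 = 225833/18054 ≈ 12.509)
4*36 - d = 4*36 - 1*225833/18054 = 144 - 225833/18054 = 2373943/18054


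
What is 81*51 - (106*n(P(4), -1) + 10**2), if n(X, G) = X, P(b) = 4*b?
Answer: 2335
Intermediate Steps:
81*51 - (106*n(P(4), -1) + 10**2) = 81*51 - (106*(4*4) + 10**2) = 4131 - (106*16 + 100) = 4131 - (1696 + 100) = 4131 - 1*1796 = 4131 - 1796 = 2335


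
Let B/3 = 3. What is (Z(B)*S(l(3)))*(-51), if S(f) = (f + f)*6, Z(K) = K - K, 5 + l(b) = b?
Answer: 0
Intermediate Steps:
B = 9 (B = 3*3 = 9)
l(b) = -5 + b
Z(K) = 0
S(f) = 12*f (S(f) = (2*f)*6 = 12*f)
(Z(B)*S(l(3)))*(-51) = (0*(12*(-5 + 3)))*(-51) = (0*(12*(-2)))*(-51) = (0*(-24))*(-51) = 0*(-51) = 0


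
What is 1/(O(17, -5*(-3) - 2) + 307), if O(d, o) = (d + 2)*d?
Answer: 1/630 ≈ 0.0015873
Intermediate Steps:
O(d, o) = d*(2 + d) (O(d, o) = (2 + d)*d = d*(2 + d))
1/(O(17, -5*(-3) - 2) + 307) = 1/(17*(2 + 17) + 307) = 1/(17*19 + 307) = 1/(323 + 307) = 1/630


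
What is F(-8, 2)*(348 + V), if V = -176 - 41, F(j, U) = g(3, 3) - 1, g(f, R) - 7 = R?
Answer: 1179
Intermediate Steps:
g(f, R) = 7 + R
F(j, U) = 9 (F(j, U) = (7 + 3) - 1 = 10 - 1 = 9)
V = -217
F(-8, 2)*(348 + V) = 9*(348 - 217) = 9*131 = 1179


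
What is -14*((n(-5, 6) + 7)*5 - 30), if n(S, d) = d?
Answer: -490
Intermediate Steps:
-14*((n(-5, 6) + 7)*5 - 30) = -14*((6 + 7)*5 - 30) = -14*(13*5 - 30) = -14*(65 - 30) = -14*35 = -490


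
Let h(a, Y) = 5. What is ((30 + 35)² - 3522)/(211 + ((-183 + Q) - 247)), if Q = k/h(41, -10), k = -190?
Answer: -703/257 ≈ -2.7354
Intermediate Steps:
Q = -38 (Q = -190/5 = -190*⅕ = -38)
((30 + 35)² - 3522)/(211 + ((-183 + Q) - 247)) = ((30 + 35)² - 3522)/(211 + ((-183 - 38) - 247)) = (65² - 3522)/(211 + (-221 - 247)) = (4225 - 3522)/(211 - 468) = 703/(-257) = 703*(-1/257) = -703/257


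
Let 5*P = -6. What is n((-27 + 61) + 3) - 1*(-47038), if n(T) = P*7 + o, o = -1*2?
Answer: 235138/5 ≈ 47028.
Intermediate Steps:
P = -6/5 (P = (⅕)*(-6) = -6/5 ≈ -1.2000)
o = -2
n(T) = -52/5 (n(T) = -6/5*7 - 2 = -42/5 - 2 = -52/5)
n((-27 + 61) + 3) - 1*(-47038) = -52/5 - 1*(-47038) = -52/5 + 47038 = 235138/5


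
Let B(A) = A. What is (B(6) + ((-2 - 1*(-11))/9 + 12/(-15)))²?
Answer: 961/25 ≈ 38.440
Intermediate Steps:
(B(6) + ((-2 - 1*(-11))/9 + 12/(-15)))² = (6 + ((-2 - 1*(-11))/9 + 12/(-15)))² = (6 + ((-2 + 11)*(⅑) + 12*(-1/15)))² = (6 + (9*(⅑) - ⅘))² = (6 + (1 - ⅘))² = (6 + ⅕)² = (31/5)² = 961/25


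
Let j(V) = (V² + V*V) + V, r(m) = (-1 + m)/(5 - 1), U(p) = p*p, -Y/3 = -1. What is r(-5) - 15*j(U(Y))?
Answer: -5133/2 ≈ -2566.5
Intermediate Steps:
Y = 3 (Y = -3*(-1) = 3)
U(p) = p²
r(m) = -¼ + m/4 (r(m) = (-1 + m)/4 = (-1 + m)*(¼) = -¼ + m/4)
j(V) = V + 2*V² (j(V) = (V² + V²) + V = 2*V² + V = V + 2*V²)
r(-5) - 15*j(U(Y)) = (-¼ + (¼)*(-5)) - 15*3²*(1 + 2*3²) = (-¼ - 5/4) - 135*(1 + 2*9) = -3/2 - 135*(1 + 18) = -3/2 - 135*19 = -3/2 - 15*171 = -3/2 - 2565 = -5133/2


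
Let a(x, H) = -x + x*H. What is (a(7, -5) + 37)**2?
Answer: 25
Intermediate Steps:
a(x, H) = -x + H*x
(a(7, -5) + 37)**2 = (7*(-1 - 5) + 37)**2 = (7*(-6) + 37)**2 = (-42 + 37)**2 = (-5)**2 = 25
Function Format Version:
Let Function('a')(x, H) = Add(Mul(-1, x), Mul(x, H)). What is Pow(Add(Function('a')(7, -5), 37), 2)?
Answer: 25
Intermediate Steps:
Function('a')(x, H) = Add(Mul(-1, x), Mul(H, x))
Pow(Add(Function('a')(7, -5), 37), 2) = Pow(Add(Mul(7, Add(-1, -5)), 37), 2) = Pow(Add(Mul(7, -6), 37), 2) = Pow(Add(-42, 37), 2) = Pow(-5, 2) = 25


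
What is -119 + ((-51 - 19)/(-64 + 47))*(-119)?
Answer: -609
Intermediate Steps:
-119 + ((-51 - 19)/(-64 + 47))*(-119) = -119 - 70/(-17)*(-119) = -119 - 70*(-1/17)*(-119) = -119 + (70/17)*(-119) = -119 - 490 = -609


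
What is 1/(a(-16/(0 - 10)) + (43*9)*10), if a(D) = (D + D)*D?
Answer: 25/96878 ≈ 0.00025806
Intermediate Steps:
a(D) = 2*D² (a(D) = (2*D)*D = 2*D²)
1/(a(-16/(0 - 10)) + (43*9)*10) = 1/(2*(-16/(0 - 10))² + (43*9)*10) = 1/(2*(-16/(-10))² + 387*10) = 1/(2*(-16*(-⅒))² + 3870) = 1/(2*(8/5)² + 3870) = 1/(2*(64/25) + 3870) = 1/(128/25 + 3870) = 1/(96878/25) = 25/96878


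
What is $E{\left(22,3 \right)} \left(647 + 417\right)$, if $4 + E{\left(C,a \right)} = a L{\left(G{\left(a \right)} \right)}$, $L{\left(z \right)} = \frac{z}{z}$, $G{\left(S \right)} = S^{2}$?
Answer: $-1064$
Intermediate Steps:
$L{\left(z \right)} = 1$
$E{\left(C,a \right)} = -4 + a$ ($E{\left(C,a \right)} = -4 + a 1 = -4 + a$)
$E{\left(22,3 \right)} \left(647 + 417\right) = \left(-4 + 3\right) \left(647 + 417\right) = \left(-1\right) 1064 = -1064$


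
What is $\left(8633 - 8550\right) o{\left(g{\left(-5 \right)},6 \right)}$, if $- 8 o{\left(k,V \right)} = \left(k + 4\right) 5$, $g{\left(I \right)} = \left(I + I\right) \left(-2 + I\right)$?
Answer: $- \frac{15355}{4} \approx -3838.8$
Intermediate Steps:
$g{\left(I \right)} = 2 I \left(-2 + I\right)$
$o{\left(k,V \right)} = - \frac{5}{2} - \frac{5 k}{8}$ ($o{\left(k,V \right)} = - \frac{\left(k + 4\right) 5}{8} = - \frac{\left(4 + k\right) 5}{8} = - \frac{20 + 5 k}{8} = - \frac{5}{2} - \frac{5 k}{8}$)
$\left(8633 - 8550\right) o{\left(g{\left(-5 \right)},6 \right)} = \left(8633 - 8550\right) \left(- \frac{5}{2} - \frac{5 \cdot 2 \left(-5\right) \left(-2 - 5\right)}{8}\right) = 83 \left(- \frac{5}{2} - \frac{5 \cdot 2 \left(-5\right) \left(-7\right)}{8}\right) = 83 \left(- \frac{5}{2} - \frac{175}{4}\right) = 83 \left(- \frac{185}{4}\right) = - \frac{15355}{4}$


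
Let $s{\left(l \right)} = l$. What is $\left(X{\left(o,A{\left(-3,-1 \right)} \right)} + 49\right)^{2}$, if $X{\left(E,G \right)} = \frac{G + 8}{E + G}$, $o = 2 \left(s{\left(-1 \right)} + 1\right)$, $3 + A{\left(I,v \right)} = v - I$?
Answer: $1764$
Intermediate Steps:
$A{\left(I,v \right)} = -3 + v - I$ ($A{\left(I,v \right)} = -3 - \left(I - v\right) = -3 + v - I$)
$o = 0$ ($o = 2 \left(-1 + 1\right) = 2 \cdot 0 = 0$)
$X{\left(E,G \right)} = \frac{8 + G}{E + G}$
$\left(X{\left(o,A{\left(-3,-1 \right)} \right)} + 49\right)^{2} = \left(\frac{8 - 1}{0 - 1} + 49\right)^{2} = \left(\frac{1}{-1} \cdot 7 + 49\right)^{2} = \left(\left(-1\right) 7 + 49\right)^{2} = \left(-7 + 49\right)^{2} = 42^{2} = 1764$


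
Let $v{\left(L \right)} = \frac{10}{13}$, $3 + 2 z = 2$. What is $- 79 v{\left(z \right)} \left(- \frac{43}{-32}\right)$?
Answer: $- \frac{16985}{208} \approx -81.659$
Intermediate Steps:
$z = - \frac{1}{2}$ ($z = - \frac{3}{2} + \frac{1}{2} \cdot 2 = - \frac{3}{2} + 1 = - \frac{1}{2} \approx -0.5$)
$v{\left(L \right)} = \frac{10}{13}$ ($v{\left(L \right)} = 10 \cdot \frac{1}{13} = \frac{10}{13}$)
$- 79 v{\left(z \right)} \left(- \frac{43}{-32}\right) = \left(-79\right) \frac{10}{13} \left(- \frac{43}{-32}\right) = - \frac{790 \left(\left(-43\right) \left(- \frac{1}{32}\right)\right)}{13} = \left(- \frac{790}{13}\right) \frac{43}{32} = - \frac{16985}{208}$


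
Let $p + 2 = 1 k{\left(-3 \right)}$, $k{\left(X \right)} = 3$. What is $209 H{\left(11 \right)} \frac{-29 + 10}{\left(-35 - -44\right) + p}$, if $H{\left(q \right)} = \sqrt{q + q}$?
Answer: $- \frac{3971 \sqrt{22}}{10} \approx -1862.6$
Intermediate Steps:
$H{\left(q \right)} = \sqrt{2} \sqrt{q}$ ($H{\left(q \right)} = \sqrt{2 q} = \sqrt{2} \sqrt{q}$)
$p = 1$ ($p = -2 + 1 \cdot 3 = -2 + 3 = 1$)
$209 H{\left(11 \right)} \frac{-29 + 10}{\left(-35 - -44\right) + p} = 209 \sqrt{2} \sqrt{11} \frac{-29 + 10}{\left(-35 - -44\right) + 1} = 209 \sqrt{22} \left(- \frac{19}{\left(-35 + 44\right) + 1}\right) = 209 \sqrt{22} \left(- \frac{19}{9 + 1}\right) = 209 \sqrt{22} \left(- \frac{19}{10}\right) = - \frac{3971 \sqrt{22}}{10}$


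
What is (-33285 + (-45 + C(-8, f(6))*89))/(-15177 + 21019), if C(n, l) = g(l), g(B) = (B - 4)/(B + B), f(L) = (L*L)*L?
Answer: -156301/27432 ≈ -5.6978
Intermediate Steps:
f(L) = L**3 (f(L) = L**2*L = L**3)
g(B) = (-4 + B)/(2*B) (g(B) = (-4 + B)/((2*B)) = (-4 + B)*(1/(2*B)) = (-4 + B)/(2*B))
C(n, l) = (-4 + l)/(2*l)
(-33285 + (-45 + C(-8, f(6))*89))/(-15177 + 21019) = (-33285 + (-45 + ((-4 + 6**3)/(2*(6**3)))*89))/(-15177 + 21019) = (-33285 + (-45 + ((1/2)*(-4 + 216)/216)*89))/5842 = (-33285 + (-45 + ((1/2)*(1/216)*212)*89))*(1/5842) = (-33285 + (-45 + (53/108)*89))*(1/5842) = (-33285 + (-45 + 4717/108))*(1/5842) = (-33285 - 143/108)*(1/5842) = -3594923/108*1/5842 = -156301/27432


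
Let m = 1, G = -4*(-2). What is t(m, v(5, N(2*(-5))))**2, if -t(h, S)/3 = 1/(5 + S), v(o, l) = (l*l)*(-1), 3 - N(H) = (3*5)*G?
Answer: 9/187251856 ≈ 4.8064e-8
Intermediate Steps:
G = 8
N(H) = -117 (N(H) = 3 - 3*5*8 = 3 - 15*8 = 3 - 1*120 = 3 - 120 = -117)
v(o, l) = -l**2 (v(o, l) = l**2*(-1) = -l**2)
t(h, S) = -3/(5 + S)
t(m, v(5, N(2*(-5))))**2 = (-3/(5 - 1*(-117)**2))**2 = (-3/(5 - 1*13689))**2 = (-3/(5 - 13689))**2 = (-3/(-13684))**2 = (-3*(-1/13684))**2 = (3/13684)**2 = 9/187251856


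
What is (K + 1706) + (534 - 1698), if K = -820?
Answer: -278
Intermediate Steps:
(K + 1706) + (534 - 1698) = (-820 + 1706) + (534 - 1698) = 886 - 1164 = -278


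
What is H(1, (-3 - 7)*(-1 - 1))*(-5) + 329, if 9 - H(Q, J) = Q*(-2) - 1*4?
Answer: 254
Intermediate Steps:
H(Q, J) = 13 + 2*Q (H(Q, J) = 9 - (Q*(-2) - 1*4) = 9 - (-2*Q - 4) = 9 - (-4 - 2*Q) = 9 + (4 + 2*Q) = 13 + 2*Q)
H(1, (-3 - 7)*(-1 - 1))*(-5) + 329 = (13 + 2*1)*(-5) + 329 = (13 + 2)*(-5) + 329 = 15*(-5) + 329 = -75 + 329 = 254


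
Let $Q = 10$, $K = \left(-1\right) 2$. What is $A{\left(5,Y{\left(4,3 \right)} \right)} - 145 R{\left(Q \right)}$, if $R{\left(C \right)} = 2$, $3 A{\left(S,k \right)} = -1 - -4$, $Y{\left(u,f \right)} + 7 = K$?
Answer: $-289$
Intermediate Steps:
$K = -2$
$Y{\left(u,f \right)} = -9$ ($Y{\left(u,f \right)} = -7 - 2 = -9$)
$A{\left(S,k \right)} = 1$ ($A{\left(S,k \right)} = \frac{-1 - -4}{3} = \frac{-1 + 4}{3} = \frac{1}{3} \cdot 3 = 1$)
$A{\left(5,Y{\left(4,3 \right)} \right)} - 145 R{\left(Q \right)} = 1 - 290 = -289$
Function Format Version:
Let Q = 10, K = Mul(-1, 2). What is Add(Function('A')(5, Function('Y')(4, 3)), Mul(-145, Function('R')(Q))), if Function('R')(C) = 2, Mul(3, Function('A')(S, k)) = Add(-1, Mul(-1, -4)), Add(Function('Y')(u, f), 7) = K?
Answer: -289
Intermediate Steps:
K = -2
Function('Y')(u, f) = -9 (Function('Y')(u, f) = Add(-7, -2) = -9)
Function('A')(S, k) = 1 (Function('A')(S, k) = Mul(Rational(1, 3), Add(-1, Mul(-1, -4))) = Mul(Rational(1, 3), Add(-1, 4)) = Mul(Rational(1, 3), 3) = 1)
Add(Function('A')(5, Function('Y')(4, 3)), Mul(-145, Function('R')(Q))) = Add(1, Mul(-145, 2)) = Add(1, -290) = -289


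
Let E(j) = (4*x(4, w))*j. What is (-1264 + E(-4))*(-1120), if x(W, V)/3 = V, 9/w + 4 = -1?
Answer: 1318912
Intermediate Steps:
w = -9/5 (w = 9/(-4 - 1) = 9/(-5) = 9*(-⅕) = -9/5 ≈ -1.8000)
x(W, V) = 3*V
E(j) = -108*j/5 (E(j) = (4*(3*(-9/5)))*j = (4*(-27/5))*j = -108*j/5)
(-1264 + E(-4))*(-1120) = (-1264 - 108/5*(-4))*(-1120) = (-1264 + 432/5)*(-1120) = -5888/5*(-1120) = 1318912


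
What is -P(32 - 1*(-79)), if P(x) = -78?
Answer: 78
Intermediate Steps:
-P(32 - 1*(-79)) = -1*(-78) = 78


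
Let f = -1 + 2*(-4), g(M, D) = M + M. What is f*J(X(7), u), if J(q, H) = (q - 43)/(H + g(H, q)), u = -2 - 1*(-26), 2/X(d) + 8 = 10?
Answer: 21/4 ≈ 5.2500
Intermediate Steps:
X(d) = 1 (X(d) = 2/(-8 + 10) = 2/2 = 2*(½) = 1)
g(M, D) = 2*M
u = 24 (u = -2 + 26 = 24)
J(q, H) = (-43 + q)/(3*H) (J(q, H) = (q - 43)/(H + 2*H) = (-43 + q)/((3*H)) = (-43 + q)*(1/(3*H)) = (-43 + q)/(3*H))
f = -9 (f = -1 - 8 = -9)
f*J(X(7), u) = -3*(-43 + 1)/24 = -3*(-42)/24 = -9*(-7/12) = 21/4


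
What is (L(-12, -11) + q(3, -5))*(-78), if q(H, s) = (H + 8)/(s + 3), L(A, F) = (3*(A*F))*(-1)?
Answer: 31317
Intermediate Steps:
L(A, F) = -3*A*F (L(A, F) = (3*A*F)*(-1) = -3*A*F)
q(H, s) = (8 + H)/(3 + s)
(L(-12, -11) + q(3, -5))*(-78) = (-3*(-12)*(-11) + (8 + 3)/(3 - 5))*(-78) = (-396 + 11/(-2))*(-78) = (-396 - 1/2*11)*(-78) = (-396 - 11/2)*(-78) = -803/2*(-78) = 31317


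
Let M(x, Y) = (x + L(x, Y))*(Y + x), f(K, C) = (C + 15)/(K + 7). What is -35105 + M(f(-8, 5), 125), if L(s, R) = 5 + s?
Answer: -38780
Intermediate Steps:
f(K, C) = (15 + C)/(7 + K)
M(x, Y) = (5 + 2*x)*(Y + x) (M(x, Y) = (x + (5 + x))*(Y + x) = (5 + 2*x)*(Y + x))
-35105 + M(f(-8, 5), 125) = -35105 + (((15 + 5)/(7 - 8))**2 + 125*((15 + 5)/(7 - 8)) + 125*(5 + (15 + 5)/(7 - 8)) + ((15 + 5)/(7 - 8))*(5 + (15 + 5)/(7 - 8))) = -35105 + ((20/(-1))**2 + 125*(20/(-1)) + 125*(5 + 20/(-1)) + (20/(-1))*(5 + 20/(-1))) = -35105 + ((-1*20)**2 + 125*(-1*20) + 125*(5 - 1*20) + (-1*20)*(5 - 1*20)) = -35105 + ((-20)**2 + 125*(-20) + 125*(5 - 20) - 20*(5 - 20)) = -35105 + (400 - 2500 + 125*(-15) - 20*(-15)) = -35105 + (400 - 2500 - 1875 + 300) = -35105 - 3675 = -38780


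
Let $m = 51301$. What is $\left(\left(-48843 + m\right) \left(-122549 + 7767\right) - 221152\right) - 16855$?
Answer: $-282372163$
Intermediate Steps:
$\left(\left(-48843 + m\right) \left(-122549 + 7767\right) - 221152\right) - 16855 = \left(\left(-48843 + 51301\right) \left(-122549 + 7767\right) - 221152\right) - 16855 = \left(2458 \left(-114782\right) - 221152\right) - 16855 = \left(-282134156 - 221152\right) - 16855 = -282355308 - 16855 = -282372163$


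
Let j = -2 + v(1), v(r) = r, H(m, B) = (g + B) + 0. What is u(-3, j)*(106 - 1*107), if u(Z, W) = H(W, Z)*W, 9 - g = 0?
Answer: 6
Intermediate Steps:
g = 9 (g = 9 - 1*0 = 9 + 0 = 9)
H(m, B) = 9 + B (H(m, B) = (9 + B) + 0 = 9 + B)
j = -1 (j = -2 + 1 = -1)
u(Z, W) = W*(9 + Z) (u(Z, W) = (9 + Z)*W = W*(9 + Z))
u(-3, j)*(106 - 1*107) = (-(9 - 3))*(106 - 1*107) = (-1*6)*(106 - 107) = -6*(-1) = 6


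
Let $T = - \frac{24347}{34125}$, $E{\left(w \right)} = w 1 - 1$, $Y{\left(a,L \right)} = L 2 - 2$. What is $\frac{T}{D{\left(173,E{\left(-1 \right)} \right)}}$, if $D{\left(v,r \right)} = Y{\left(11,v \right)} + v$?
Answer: $- \frac{24347}{17642625} \approx -0.00138$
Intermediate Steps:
$Y{\left(a,L \right)} = -2 + 2 L$ ($Y{\left(a,L \right)} = 2 L - 2 = -2 + 2 L$)
$E{\left(w \right)} = -1 + w$ ($E{\left(w \right)} = w - 1 = -1 + w$)
$D{\left(v,r \right)} = -2 + 3 v$ ($D{\left(v,r \right)} = \left(-2 + 2 v\right) + v = -2 + 3 v$)
$T = - \frac{24347}{34125}$ ($T = \left(-24347\right) \frac{1}{34125} = - \frac{24347}{34125} \approx -0.71346$)
$\frac{T}{D{\left(173,E{\left(-1 \right)} \right)}} = - \frac{24347}{34125 \left(-2 + 3 \cdot 173\right)} = - \frac{24347}{34125 \left(-2 + 519\right)} = - \frac{24347}{34125 \cdot 517} = \left(- \frac{24347}{34125}\right) \frac{1}{517} = - \frac{24347}{17642625}$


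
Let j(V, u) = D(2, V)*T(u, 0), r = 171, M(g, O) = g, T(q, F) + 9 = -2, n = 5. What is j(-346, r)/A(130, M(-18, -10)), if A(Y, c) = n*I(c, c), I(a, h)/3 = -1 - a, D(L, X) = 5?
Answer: -11/51 ≈ -0.21569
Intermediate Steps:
T(q, F) = -11 (T(q, F) = -9 - 2 = -11)
I(a, h) = -3 - 3*a (I(a, h) = 3*(-1 - a) = -3 - 3*a)
A(Y, c) = -15 - 15*c (A(Y, c) = 5*(-3 - 3*c) = -15 - 15*c)
j(V, u) = -55 (j(V, u) = 5*(-11) = -55)
j(-346, r)/A(130, M(-18, -10)) = -55/(-15 - 15*(-18)) = -55/(-15 + 270) = -55/255 = -55*1/255 = -11/51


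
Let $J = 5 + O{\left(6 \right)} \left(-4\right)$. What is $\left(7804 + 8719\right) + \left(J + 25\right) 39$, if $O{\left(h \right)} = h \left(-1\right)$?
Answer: $18629$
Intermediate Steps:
$O{\left(h \right)} = - h$
$J = 29$ ($J = 5 + \left(-1\right) 6 \left(-4\right) = 5 - -24 = 5 + 24 = 29$)
$\left(7804 + 8719\right) + \left(J + 25\right) 39 = \left(7804 + 8719\right) + \left(29 + 25\right) 39 = 16523 + 54 \cdot 39 = 16523 + 2106 = 18629$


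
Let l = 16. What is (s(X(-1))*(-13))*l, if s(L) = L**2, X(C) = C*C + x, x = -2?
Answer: -208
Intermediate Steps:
X(C) = -2 + C**2 (X(C) = C*C - 2 = C**2 - 2 = -2 + C**2)
(s(X(-1))*(-13))*l = ((-2 + (-1)**2)**2*(-13))*16 = ((-2 + 1)**2*(-13))*16 = ((-1)**2*(-13))*16 = (1*(-13))*16 = -13*16 = -208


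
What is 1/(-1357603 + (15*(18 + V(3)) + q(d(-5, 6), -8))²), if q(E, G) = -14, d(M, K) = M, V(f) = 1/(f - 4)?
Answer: -1/1299522 ≈ -7.6951e-7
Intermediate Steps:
V(f) = 1/(-4 + f)
1/(-1357603 + (15*(18 + V(3)) + q(d(-5, 6), -8))²) = 1/(-1357603 + (15*(18 + 1/(-4 + 3)) - 14)²) = 1/(-1357603 + (15*(18 + 1/(-1)) - 14)²) = 1/(-1357603 + (15*(18 - 1) - 14)²) = 1/(-1357603 + (15*17 - 14)²) = 1/(-1357603 + (255 - 14)²) = 1/(-1357603 + 241²) = 1/(-1357603 + 58081) = 1/(-1299522) = -1/1299522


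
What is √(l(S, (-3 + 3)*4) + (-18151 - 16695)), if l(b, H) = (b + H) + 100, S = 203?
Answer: I*√34543 ≈ 185.86*I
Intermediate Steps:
l(b, H) = 100 + H + b (l(b, H) = (H + b) + 100 = 100 + H + b)
√(l(S, (-3 + 3)*4) + (-18151 - 16695)) = √((100 + (-3 + 3)*4 + 203) + (-18151 - 16695)) = √((100 + 0*4 + 203) - 34846) = √((100 + 0 + 203) - 34846) = √(303 - 34846) = √(-34543) = I*√34543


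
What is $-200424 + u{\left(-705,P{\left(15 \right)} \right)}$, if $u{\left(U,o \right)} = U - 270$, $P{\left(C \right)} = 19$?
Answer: $-201399$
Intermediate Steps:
$u{\left(U,o \right)} = -270 + U$
$-200424 + u{\left(-705,P{\left(15 \right)} \right)} = -200424 - 975 = -201399$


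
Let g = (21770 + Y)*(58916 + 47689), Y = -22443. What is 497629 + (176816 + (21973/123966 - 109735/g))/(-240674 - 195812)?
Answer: 42929750018514538438997/86268655896455412 ≈ 4.9763e+5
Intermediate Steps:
g = -71745165 (g = (21770 - 22443)*(58916 + 47689) = -673*106605 = -71745165)
497629 + (176816 + (21973/123966 - 109735/g))/(-240674 - 195812) = 497629 + (176816 + (21973/123966 - 109735/(-71745165)))/(-240674 - 195812) = 497629 + (176816 + (21973*(1/123966) - 109735*(-1/71745165)))/(-436486) = 497629 + (176816 + (21973/123966 + 21947/14349033))*(-1/436486) = 497629 + (176816 + 35334664879/197643580542)*(-1/436486) = 497629 + (34946582671779151/197643580542)*(-1/436486) = 497629 - 34946582671779151/86268655896455412 = 42929750018514538438997/86268655896455412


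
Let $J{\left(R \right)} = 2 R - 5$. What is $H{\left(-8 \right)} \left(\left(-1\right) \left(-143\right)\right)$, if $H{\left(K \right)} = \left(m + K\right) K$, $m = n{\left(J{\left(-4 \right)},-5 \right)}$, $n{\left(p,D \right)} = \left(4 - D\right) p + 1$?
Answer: $141856$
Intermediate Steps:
$J{\left(R \right)} = -5 + 2 R$
$n{\left(p,D \right)} = 1 + p \left(4 - D\right)$ ($n{\left(p,D \right)} = p \left(4 - D\right) + 1 = 1 + p \left(4 - D\right)$)
$m = -116$ ($m = 1 + 4 \left(-5 + 2 \left(-4\right)\right) - - 5 \left(-5 + 2 \left(-4\right)\right) = 1 + 4 \left(-5 - 8\right) - - 5 \left(-5 - 8\right) = 1 + 4 \left(-13\right) - \left(-5\right) \left(-13\right) = 1 - 52 - 65 = -116$)
$H{\left(K \right)} = K \left(-116 + K\right)$ ($H{\left(K \right)} = \left(-116 + K\right) K = K \left(-116 + K\right)$)
$H{\left(-8 \right)} \left(\left(-1\right) \left(-143\right)\right) = - 8 \left(-116 - 8\right) \left(\left(-1\right) \left(-143\right)\right) = \left(-8\right) \left(-124\right) 143 = 992 \cdot 143 = 141856$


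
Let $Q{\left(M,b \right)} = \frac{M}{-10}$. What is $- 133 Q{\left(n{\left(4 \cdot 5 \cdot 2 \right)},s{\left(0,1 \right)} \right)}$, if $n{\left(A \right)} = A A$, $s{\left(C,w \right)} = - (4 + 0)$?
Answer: $21280$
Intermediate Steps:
$s{\left(C,w \right)} = -4$ ($s{\left(C,w \right)} = \left(-1\right) 4 = -4$)
$n{\left(A \right)} = A^{2}$
$Q{\left(M,b \right)} = - \frac{M}{10}$ ($Q{\left(M,b \right)} = M \left(- \frac{1}{10}\right) = - \frac{M}{10}$)
$- 133 Q{\left(n{\left(4 \cdot 5 \cdot 2 \right)},s{\left(0,1 \right)} \right)} = - 133 \left(- \frac{\left(4 \cdot 5 \cdot 2\right)^{2}}{10}\right) = - 133 \left(- \frac{\left(20 \cdot 2\right)^{2}}{10}\right) = - 133 \left(- \frac{40^{2}}{10}\right) = - 133 \left(\left(- \frac{1}{10}\right) 1600\right) = \left(-133\right) \left(-160\right) = 21280$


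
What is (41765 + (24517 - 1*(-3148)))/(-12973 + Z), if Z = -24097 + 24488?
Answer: -34715/6291 ≈ -5.5182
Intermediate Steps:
Z = 391
(41765 + (24517 - 1*(-3148)))/(-12973 + Z) = (41765 + (24517 - 1*(-3148)))/(-12973 + 391) = (41765 + (24517 + 3148))/(-12582) = (41765 + 27665)*(-1/12582) = 69430*(-1/12582) = -34715/6291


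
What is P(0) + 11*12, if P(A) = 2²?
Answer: 136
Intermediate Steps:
P(A) = 4
P(0) + 11*12 = 4 + 11*12 = 4 + 132 = 136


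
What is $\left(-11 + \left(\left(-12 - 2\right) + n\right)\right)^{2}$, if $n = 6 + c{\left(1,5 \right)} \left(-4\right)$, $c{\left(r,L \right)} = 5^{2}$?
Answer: $14161$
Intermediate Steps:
$c{\left(r,L \right)} = 25$
$n = -94$ ($n = 6 + 25 \left(-4\right) = 6 - 100 = -94$)
$\left(-11 + \left(\left(-12 - 2\right) + n\right)\right)^{2} = \left(-11 - 108\right)^{2} = \left(-119\right)^{2} = 14161$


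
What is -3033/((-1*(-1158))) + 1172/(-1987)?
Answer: -2461249/766982 ≈ -3.2090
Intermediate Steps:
-3033/((-1*(-1158))) + 1172/(-1987) = -3033/1158 + 1172*(-1/1987) = -3033*1/1158 - 1172/1987 = -1011/386 - 1172/1987 = -2461249/766982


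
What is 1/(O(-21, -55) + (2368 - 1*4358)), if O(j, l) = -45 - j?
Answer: -1/2014 ≈ -0.00049652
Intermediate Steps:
1/(O(-21, -55) + (2368 - 1*4358)) = 1/((-45 - 1*(-21)) + (2368 - 1*4358)) = 1/((-45 + 21) + (2368 - 4358)) = 1/(-24 - 1990) = 1/(-2014) = -1/2014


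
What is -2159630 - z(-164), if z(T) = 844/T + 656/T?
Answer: -88544455/41 ≈ -2.1596e+6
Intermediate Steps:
z(T) = 1500/T
-2159630 - z(-164) = -2159630 - 1500/(-164) = -2159630 - 1500*(-1)/164 = -2159630 - 1*(-375/41) = -2159630 + 375/41 = -88544455/41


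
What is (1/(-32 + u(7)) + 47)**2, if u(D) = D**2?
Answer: 640000/289 ≈ 2214.5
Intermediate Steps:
(1/(-32 + u(7)) + 47)**2 = (1/(-32 + 7**2) + 47)**2 = (1/(-32 + 49) + 47)**2 = (1/17 + 47)**2 = (800/17)**2 = 640000/289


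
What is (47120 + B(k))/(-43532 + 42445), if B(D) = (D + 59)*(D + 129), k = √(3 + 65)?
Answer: -54799/1087 - 376*√17/1087 ≈ -51.839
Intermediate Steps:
k = 2*√17 (k = √68 = 2*√17 ≈ 8.2462)
B(D) = (59 + D)*(129 + D)
(47120 + B(k))/(-43532 + 42445) = (47120 + (7611 + (2*√17)² + 188*(2*√17)))/(-43532 + 42445) = (47120 + (7611 + 68 + 376*√17))/(-1087) = (47120 + (7679 + 376*√17))*(-1/1087) = (54799 + 376*√17)*(-1/1087) = -54799/1087 - 376*√17/1087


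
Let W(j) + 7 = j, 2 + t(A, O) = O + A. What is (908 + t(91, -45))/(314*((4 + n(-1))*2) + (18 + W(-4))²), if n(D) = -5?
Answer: -952/579 ≈ -1.6442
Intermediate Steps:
t(A, O) = -2 + A + O (t(A, O) = -2 + (O + A) = -2 + (A + O) = -2 + A + O)
W(j) = -7 + j
(908 + t(91, -45))/(314*((4 + n(-1))*2) + (18 + W(-4))²) = (908 + (-2 + 91 - 45))/(314*((4 - 5)*2) + (18 + (-7 - 4))²) = (908 + 44)/(314*(-1*2) + (18 - 11)²) = 952/(314*(-2) + 7²) = 952/(-628 + 49) = 952/(-579) = 952*(-1/579) = -952/579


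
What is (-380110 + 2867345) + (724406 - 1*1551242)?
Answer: 1660399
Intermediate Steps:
(-380110 + 2867345) + (724406 - 1*1551242) = 2487235 + (724406 - 1551242) = 2487235 - 826836 = 1660399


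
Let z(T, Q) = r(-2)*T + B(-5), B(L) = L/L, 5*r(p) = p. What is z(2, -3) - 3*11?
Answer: -164/5 ≈ -32.800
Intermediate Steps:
r(p) = p/5
B(L) = 1
z(T, Q) = 1 - 2*T/5 (z(T, Q) = ((⅕)*(-2))*T + 1 = -2*T/5 + 1 = 1 - 2*T/5)
z(2, -3) - 3*11 = (1 - ⅖*2) - 3*11 = (1 - ⅘) - 33 = ⅕ - 33 = -164/5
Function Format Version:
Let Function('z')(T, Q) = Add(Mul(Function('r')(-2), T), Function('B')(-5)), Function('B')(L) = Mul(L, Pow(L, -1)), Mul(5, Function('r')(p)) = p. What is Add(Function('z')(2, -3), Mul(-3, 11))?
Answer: Rational(-164, 5) ≈ -32.800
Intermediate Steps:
Function('r')(p) = Mul(Rational(1, 5), p)
Function('B')(L) = 1
Function('z')(T, Q) = Add(1, Mul(Rational(-2, 5), T)) (Function('z')(T, Q) = Add(Mul(Mul(Rational(1, 5), -2), T), 1) = Add(Mul(Rational(-2, 5), T), 1) = Add(1, Mul(Rational(-2, 5), T)))
Add(Function('z')(2, -3), Mul(-3, 11)) = Add(Add(1, Mul(Rational(-2, 5), 2)), Mul(-3, 11)) = Add(Add(1, Rational(-4, 5)), -33) = Add(Rational(1, 5), -33) = Rational(-164, 5)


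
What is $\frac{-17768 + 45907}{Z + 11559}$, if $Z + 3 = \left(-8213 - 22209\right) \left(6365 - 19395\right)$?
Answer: $\frac{28139}{396410216} \approx 7.0985 \cdot 10^{-5}$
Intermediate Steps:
$Z = 396398657$ ($Z = -3 + \left(-8213 - 22209\right) \left(6365 - 19395\right) = -3 - -396398660 = -3 + 396398660 = 396398657$)
$\frac{-17768 + 45907}{Z + 11559} = \frac{-17768 + 45907}{396398657 + 11559} = \frac{28139}{396410216}$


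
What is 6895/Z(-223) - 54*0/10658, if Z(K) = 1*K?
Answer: -6895/223 ≈ -30.919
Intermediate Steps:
Z(K) = K
6895/Z(-223) - 54*0/10658 = 6895/(-223) - 54*0/10658 = 6895*(-1/223) + 0*(1/10658) = -6895/223 + 0 = -6895/223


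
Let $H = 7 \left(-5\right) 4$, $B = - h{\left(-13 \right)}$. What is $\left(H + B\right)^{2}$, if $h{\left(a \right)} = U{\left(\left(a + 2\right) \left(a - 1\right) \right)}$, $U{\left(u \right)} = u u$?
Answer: $569108736$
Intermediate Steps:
$U{\left(u \right)} = u^{2}$
$h{\left(a \right)} = \left(-1 + a\right)^{2} \left(2 + a\right)^{2}$ ($h{\left(a \right)} = \left(\left(a + 2\right) \left(a - 1\right)\right)^{2} = \left(\left(2 + a\right) \left(-1 + a\right)\right)^{2} = \left(\left(-1 + a\right) \left(2 + a\right)\right)^{2} = \left(-1 + a\right)^{2} \left(2 + a\right)^{2}$)
$B = -23716$ ($B = - \left(-2 - 13 + \left(-13\right)^{2}\right)^{2} = - \left(-2 - 13 + 169\right)^{2} = - 154^{2} = \left(-1\right) 23716 = -23716$)
$H = -140$ ($H = \left(-35\right) 4 = -140$)
$\left(H + B\right)^{2} = \left(-140 - 23716\right)^{2} = \left(-23856\right)^{2} = 569108736$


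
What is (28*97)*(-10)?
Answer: -27160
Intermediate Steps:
(28*97)*(-10) = 2716*(-10) = -27160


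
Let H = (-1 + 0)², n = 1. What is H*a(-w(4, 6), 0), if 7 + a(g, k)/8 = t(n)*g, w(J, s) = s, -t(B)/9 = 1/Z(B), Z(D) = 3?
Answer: 88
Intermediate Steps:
H = 1 (H = (-1)² = 1)
t(B) = -3 (t(B) = -9/3 = -9*⅓ = -3)
a(g, k) = -56 - 24*g (a(g, k) = -56 + 8*(-3*g) = -56 - 24*g)
H*a(-w(4, 6), 0) = 1*(-56 - (-24)*6) = 1*(-56 - 24*(-6)) = 1*(-56 + 144) = 1*88 = 88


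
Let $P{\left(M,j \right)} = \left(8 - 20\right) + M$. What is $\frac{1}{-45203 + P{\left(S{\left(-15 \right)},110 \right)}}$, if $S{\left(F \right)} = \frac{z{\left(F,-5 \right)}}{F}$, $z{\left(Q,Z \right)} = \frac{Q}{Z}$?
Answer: $- \frac{5}{226076} \approx -2.2116 \cdot 10^{-5}$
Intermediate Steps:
$S{\left(F \right)} = - \frac{1}{5}$ ($S{\left(F \right)} = \frac{F \frac{1}{-5}}{F} = \frac{F \left(- \frac{1}{5}\right)}{F} = \frac{\left(- \frac{1}{5}\right) F}{F} = - \frac{1}{5}$)
$P{\left(M,j \right)} = -12 + M$
$\frac{1}{-45203 + P{\left(S{\left(-15 \right)},110 \right)}} = \frac{1}{-45203 - \frac{61}{5}} = \frac{1}{- \frac{226076}{5}} = - \frac{5}{226076}$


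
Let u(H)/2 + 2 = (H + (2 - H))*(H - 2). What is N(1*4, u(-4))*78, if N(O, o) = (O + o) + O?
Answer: -1560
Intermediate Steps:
u(H) = -12 + 4*H (u(H) = -4 + 2*((H + (2 - H))*(H - 2)) = -4 + 2*(2*(-2 + H)) = -4 + 2*(-4 + 2*H) = -4 + (-8 + 4*H) = -12 + 4*H)
N(O, o) = o + 2*O
N(1*4, u(-4))*78 = ((-12 + 4*(-4)) + 2*(1*4))*78 = ((-12 - 16) + 2*4)*78 = (-28 + 8)*78 = -20*78 = -1560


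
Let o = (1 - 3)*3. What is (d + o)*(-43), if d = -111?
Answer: 5031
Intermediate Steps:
o = -6 (o = -2*3 = -6)
(d + o)*(-43) = (-111 - 6)*(-43) = -117*(-43) = 5031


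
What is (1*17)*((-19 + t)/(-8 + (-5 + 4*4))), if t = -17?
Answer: -204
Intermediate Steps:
(1*17)*((-19 + t)/(-8 + (-5 + 4*4))) = (1*17)*((-19 - 17)/(-8 + (-5 + 4*4))) = 17*(-36/(-8 + (-5 + 16))) = 17*(-36/(-8 + 11)) = 17*(-36/3) = 17*(-36*⅓) = 17*(-12) = -204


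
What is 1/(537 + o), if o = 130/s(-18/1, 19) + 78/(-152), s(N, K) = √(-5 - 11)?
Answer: 3098748/1668538429 + 187720*I/1668538429 ≈ 0.0018572 + 0.00011251*I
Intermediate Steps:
s(N, K) = 4*I (s(N, K) = √(-16) = 4*I)
o = -39/76 - 65*I/2 (o = 130/((4*I)) + 78/(-152) = 130*(-I/4) + 78*(-1/152) = -65*I/2 - 39/76 = -39/76 - 65*I/2 ≈ -0.51316 - 32.5*I)
1/(537 + o) = 1/(537 + (-39/76 - 65*I/2)) = 1/(40773/76 - 65*I/2) = 5776*(40773/76 + 65*I/2)/1668538429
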